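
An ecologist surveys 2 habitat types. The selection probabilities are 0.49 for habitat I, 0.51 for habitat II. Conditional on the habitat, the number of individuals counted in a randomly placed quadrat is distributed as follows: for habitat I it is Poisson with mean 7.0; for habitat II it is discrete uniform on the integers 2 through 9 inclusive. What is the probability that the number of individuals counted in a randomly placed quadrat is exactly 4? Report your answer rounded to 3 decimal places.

0.108

Conditional on each habitat, P(X = 4): I: 0.0912262; II: 0.125.
By total probability, P(X = 4) = 0.49·0.0912262 + 0.51·0.125 = 0.108451.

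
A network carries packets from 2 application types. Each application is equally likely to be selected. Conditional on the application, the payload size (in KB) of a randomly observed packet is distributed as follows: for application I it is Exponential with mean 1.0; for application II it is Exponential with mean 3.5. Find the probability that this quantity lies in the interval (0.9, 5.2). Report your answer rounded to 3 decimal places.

Conditional on each application, P(0.9 < X < 5.2): I: 0.401053; II: 0.546917.
By total probability, P(0.9 < X < 5.2) = 0.5·0.401053 + 0.5·0.546917 = 0.473985.

0.474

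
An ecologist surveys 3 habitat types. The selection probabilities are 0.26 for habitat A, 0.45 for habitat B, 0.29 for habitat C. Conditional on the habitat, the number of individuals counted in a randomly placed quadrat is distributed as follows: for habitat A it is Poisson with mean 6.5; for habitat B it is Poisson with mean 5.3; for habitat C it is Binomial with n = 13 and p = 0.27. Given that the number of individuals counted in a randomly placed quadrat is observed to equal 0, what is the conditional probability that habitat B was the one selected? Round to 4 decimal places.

Likelihoods P(X=0 | ·): A: 0.00150344; B: 0.00499159; C: 0.0167185.
Posterior ∝ prior × likelihood. Numerator for B: 0.45·0.00499159 = 0.00224622.
Normalizing constant: 0.26·0.00150344 + 0.45·0.00499159 + 0.29·0.0167185 = 0.00748548.
P(B | observation) = 0.00224622 / 0.00748548 = 0.300077.

0.3001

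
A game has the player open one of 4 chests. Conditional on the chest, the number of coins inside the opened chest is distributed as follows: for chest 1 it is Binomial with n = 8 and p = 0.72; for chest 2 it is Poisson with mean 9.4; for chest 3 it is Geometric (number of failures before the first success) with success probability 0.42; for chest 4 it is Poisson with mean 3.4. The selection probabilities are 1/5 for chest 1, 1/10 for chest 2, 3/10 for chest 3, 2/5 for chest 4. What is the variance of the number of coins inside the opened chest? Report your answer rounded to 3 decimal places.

9.328

Per component, 1: μ=5.76, E[X²]=34.7904; 2: μ=9.4, E[X²]=97.76; 3: μ=1.38095, E[X²]=5.19501; 4: μ=3.4, E[X²]=14.96.
E[X] = 0.2·5.76 + 0.1·9.4 + 0.3·1.38095 + 0.4·3.4 = 3.86629.
E[X²] = 0.2·34.7904 + 0.1·97.76 + 0.3·5.19501 + 0.4·14.96 = 24.2766.
Var(X) = E[X²] − (E[X])² = 24.2766 − 14.9482 = 9.32842.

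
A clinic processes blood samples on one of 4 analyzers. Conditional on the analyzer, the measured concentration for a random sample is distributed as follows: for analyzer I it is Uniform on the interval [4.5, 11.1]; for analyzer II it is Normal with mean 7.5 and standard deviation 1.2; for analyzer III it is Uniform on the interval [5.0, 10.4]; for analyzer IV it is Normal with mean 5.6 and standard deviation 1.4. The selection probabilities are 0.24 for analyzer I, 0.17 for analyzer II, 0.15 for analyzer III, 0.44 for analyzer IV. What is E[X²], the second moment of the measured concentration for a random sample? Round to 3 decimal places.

For each component E[X²] = Var + (mean)², giving I: 64.47; II: 57.69; III: 61.72; IV: 33.32.
Overall E[X²] = 0.24·64.47 + 0.17·57.69 + 0.15·61.72 + 0.44·33.32 = 49.1989.

49.199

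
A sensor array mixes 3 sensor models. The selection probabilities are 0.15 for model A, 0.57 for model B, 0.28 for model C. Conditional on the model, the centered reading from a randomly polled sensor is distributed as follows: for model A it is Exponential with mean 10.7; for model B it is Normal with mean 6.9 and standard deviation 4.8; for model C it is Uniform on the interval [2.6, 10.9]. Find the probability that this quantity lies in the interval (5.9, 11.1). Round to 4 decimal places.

Conditional on each model, P(5.9 < X < 11.1): A: 0.221761; B: 0.391729; C: 0.60241.
By total probability, P(5.9 < X < 11.1) = 0.15·0.221761 + 0.57·0.391729 + 0.28·0.60241 = 0.425224.

0.4252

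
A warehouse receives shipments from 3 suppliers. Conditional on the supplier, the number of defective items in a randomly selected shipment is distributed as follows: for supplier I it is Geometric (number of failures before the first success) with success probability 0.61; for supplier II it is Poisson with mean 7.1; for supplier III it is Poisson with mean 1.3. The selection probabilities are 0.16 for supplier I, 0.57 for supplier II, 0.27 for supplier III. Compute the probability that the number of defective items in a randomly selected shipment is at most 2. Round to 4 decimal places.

Conditional on each supplier, P(X ≤ 2): I: 0.940681; II: 0.0274801; III: 0.857112.
By total probability, P(X ≤ 2) = 0.16·0.940681 + 0.57·0.0274801 + 0.27·0.857112 = 0.397593.

0.3976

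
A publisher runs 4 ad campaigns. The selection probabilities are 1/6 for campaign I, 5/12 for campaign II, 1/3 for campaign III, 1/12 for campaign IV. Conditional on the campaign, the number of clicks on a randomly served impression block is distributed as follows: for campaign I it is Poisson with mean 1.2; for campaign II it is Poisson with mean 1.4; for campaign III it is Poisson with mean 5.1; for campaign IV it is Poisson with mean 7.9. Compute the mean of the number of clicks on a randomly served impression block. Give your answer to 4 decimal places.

Component means — I: 1.2; II: 1.4; III: 5.1; IV: 7.9.
E[X] = 0.166667·1.2 + 0.416667·1.4 + 0.333333·5.1 + 0.0833333·7.9 = 3.14167.

3.1417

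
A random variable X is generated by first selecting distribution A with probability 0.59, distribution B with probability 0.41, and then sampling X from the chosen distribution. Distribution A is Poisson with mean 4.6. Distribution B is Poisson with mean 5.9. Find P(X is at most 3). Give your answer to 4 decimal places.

0.2579

Conditional on each component, P(X ≤ 3): A: 0.325706; B: 0.160353.
By total probability, P(X ≤ 3) = 0.59·0.325706 + 0.41·0.160353 = 0.257911.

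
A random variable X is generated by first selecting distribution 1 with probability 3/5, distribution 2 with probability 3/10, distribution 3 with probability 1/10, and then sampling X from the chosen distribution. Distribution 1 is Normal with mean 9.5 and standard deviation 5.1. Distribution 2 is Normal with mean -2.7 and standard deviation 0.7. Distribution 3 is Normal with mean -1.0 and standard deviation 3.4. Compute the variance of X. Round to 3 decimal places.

Per component, 1: μ=9.5, E[X²]=116.26; 2: μ=-2.7, E[X²]=7.78; 3: μ=-1, E[X²]=12.56.
E[X] = 0.6·9.5 + 0.3·-2.7 + 0.1·-1 = 4.79.
E[X²] = 0.6·116.26 + 0.3·7.78 + 0.1·12.56 = 73.346.
Var(X) = E[X²] − (E[X])² = 73.346 − 22.9441 = 50.4019.

50.402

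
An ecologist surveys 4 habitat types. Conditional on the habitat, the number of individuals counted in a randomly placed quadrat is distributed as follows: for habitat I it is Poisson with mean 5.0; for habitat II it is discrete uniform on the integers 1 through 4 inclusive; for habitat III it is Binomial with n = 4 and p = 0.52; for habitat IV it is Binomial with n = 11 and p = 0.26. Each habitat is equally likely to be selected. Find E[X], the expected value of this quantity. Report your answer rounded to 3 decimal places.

Component means — I: 5; II: 2.5; III: 2.08; IV: 2.86.
E[X] = 0.25·5 + 0.25·2.5 + 0.25·2.08 + 0.25·2.86 = 3.11.

3.110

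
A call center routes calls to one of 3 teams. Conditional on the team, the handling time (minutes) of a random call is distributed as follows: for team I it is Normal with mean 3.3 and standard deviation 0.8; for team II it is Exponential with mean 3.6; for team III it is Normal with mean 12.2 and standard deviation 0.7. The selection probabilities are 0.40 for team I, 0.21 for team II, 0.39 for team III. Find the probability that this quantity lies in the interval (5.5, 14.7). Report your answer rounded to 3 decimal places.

0.433

Conditional on each team, P(5.5 < X < 14.7): I: 0.00297976; II: 0.200166; III: 0.999822.
By total probability, P(5.5 < X < 14.7) = 0.4·0.00297976 + 0.21·0.200166 + 0.39·0.999822 = 0.433158.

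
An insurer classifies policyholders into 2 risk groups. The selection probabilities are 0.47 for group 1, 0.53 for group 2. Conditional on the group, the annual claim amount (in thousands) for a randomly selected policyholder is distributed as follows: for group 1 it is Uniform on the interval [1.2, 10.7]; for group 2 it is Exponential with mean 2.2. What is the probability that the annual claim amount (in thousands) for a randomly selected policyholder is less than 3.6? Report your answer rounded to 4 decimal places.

0.5456

Conditional on each group, P(X < 3.6): 1: 0.252632; 2: 0.805313.
By total probability, P(X < 3.6) = 0.47·0.252632 + 0.53·0.805313 = 0.545553.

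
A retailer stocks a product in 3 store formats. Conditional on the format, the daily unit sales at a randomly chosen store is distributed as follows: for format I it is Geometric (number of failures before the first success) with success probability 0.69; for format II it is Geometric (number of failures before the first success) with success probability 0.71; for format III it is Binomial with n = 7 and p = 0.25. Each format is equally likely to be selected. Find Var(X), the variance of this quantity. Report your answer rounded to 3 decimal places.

Per component, I: μ=0.449275, E[X²]=0.852972; II: μ=0.408451, E[X²]=0.742115; III: μ=1.75, E[X²]=4.375.
E[X] = 0.333333·0.449275 + 0.333333·0.408451 + 0.333333·1.75 = 0.869242.
E[X²] = 0.333333·0.852972 + 0.333333·0.742115 + 0.333333·4.375 = 1.99003.
Var(X) = E[X²] − (E[X])² = 1.99003 − 0.755582 = 1.23445.

1.234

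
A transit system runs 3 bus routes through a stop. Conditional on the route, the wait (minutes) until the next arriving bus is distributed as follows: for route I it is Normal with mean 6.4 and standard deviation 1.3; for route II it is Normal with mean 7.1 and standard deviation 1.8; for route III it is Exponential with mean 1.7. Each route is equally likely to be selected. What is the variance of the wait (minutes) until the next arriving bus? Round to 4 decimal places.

Per component, I: μ=6.4, E[X²]=42.65; II: μ=7.1, E[X²]=53.65; III: μ=1.7, E[X²]=5.78.
E[X] = 0.333333·6.4 + 0.333333·7.1 + 0.333333·1.7 = 5.06667.
E[X²] = 0.333333·42.65 + 0.333333·53.65 + 0.333333·5.78 = 34.0267.
Var(X) = E[X²] − (E[X])² = 34.0267 − 25.6711 = 8.35556.

8.3556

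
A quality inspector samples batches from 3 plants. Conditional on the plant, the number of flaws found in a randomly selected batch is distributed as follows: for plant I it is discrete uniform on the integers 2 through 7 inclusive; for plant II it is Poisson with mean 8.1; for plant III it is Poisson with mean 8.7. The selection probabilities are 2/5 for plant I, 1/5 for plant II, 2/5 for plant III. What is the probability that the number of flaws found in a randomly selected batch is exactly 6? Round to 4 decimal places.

Conditional on each plant, P(X = 6): I: 0.166667; II: 0.119067; III: 0.100328.
By total probability, P(X = 6) = 0.4·0.166667 + 0.2·0.119067 + 0.4·0.100328 = 0.130611.

0.1306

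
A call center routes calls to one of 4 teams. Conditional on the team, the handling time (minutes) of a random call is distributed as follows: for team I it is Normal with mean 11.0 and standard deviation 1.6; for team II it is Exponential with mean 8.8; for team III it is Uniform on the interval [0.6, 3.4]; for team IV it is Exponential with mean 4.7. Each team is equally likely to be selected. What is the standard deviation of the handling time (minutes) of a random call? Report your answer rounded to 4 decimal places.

6.1585

Per component, I: μ=11, E[X²]=123.56; II: μ=8.8, E[X²]=154.88; III: μ=2, E[X²]=4.65333; IV: μ=4.7, E[X²]=44.18.
E[X] = 0.25·11 + 0.25·8.8 + 0.25·2 + 0.25·4.7 = 6.625.
E[X²] = 0.25·123.56 + 0.25·154.88 + 0.25·4.65333 + 0.25·44.18 = 81.8183.
Var(X) = E[X²] − (E[X])² = 81.8183 − 43.8906 = 37.9277.
SD(X) = √37.9277 = 6.15855.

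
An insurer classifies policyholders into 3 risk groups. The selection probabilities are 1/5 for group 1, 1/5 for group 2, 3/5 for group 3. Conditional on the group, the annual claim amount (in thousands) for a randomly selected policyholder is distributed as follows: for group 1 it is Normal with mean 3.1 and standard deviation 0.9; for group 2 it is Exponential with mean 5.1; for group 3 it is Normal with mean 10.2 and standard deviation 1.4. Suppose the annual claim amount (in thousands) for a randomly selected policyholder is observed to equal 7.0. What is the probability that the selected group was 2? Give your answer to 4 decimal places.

0.4419

Likelihoods f(7.0 | ·): 1: 3.70787e-05; 2: 0.0496981; 3: 0.0209073.
Posterior ∝ prior × likelihood. Numerator for 2: 0.2·0.0496981 = 0.00993961.
Normalizing constant: 0.2·3.70787e-05 + 0.2·0.0496981 + 0.6·0.0209073 = 0.0224914.
P(2 | observation) = 0.00993961 / 0.0224914 = 0.441929.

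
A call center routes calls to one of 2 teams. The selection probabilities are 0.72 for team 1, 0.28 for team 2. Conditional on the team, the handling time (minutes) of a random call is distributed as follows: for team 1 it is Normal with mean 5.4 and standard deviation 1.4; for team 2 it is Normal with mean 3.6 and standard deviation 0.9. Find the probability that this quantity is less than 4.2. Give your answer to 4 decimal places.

0.3502

Conditional on each team, P(X < 4.2): 1: 0.195683; 2: 0.747507.
By total probability, P(X < 4.2) = 0.72·0.195683 + 0.28·0.747507 = 0.350194.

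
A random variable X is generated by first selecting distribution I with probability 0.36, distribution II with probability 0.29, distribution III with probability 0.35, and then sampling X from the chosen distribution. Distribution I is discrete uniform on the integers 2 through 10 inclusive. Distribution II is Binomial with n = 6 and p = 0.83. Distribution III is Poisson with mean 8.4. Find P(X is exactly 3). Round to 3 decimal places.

0.064

Conditional on each component, P(X = 3): I: 0.111111; II: 0.0561838; III: 0.0222133.
By total probability, P(X = 3) = 0.36·0.111111 + 0.29·0.0561838 + 0.35·0.0222133 = 0.064068.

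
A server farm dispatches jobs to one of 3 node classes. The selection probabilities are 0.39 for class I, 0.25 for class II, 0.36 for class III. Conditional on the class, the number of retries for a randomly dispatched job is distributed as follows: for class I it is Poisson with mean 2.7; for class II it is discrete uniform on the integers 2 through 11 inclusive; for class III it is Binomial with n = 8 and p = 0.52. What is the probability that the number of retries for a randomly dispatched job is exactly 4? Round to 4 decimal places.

Conditional on each class, P(X = 4): I: 0.148816; II: 0.1; III: 0.271692.
By total probability, P(X = 4) = 0.39·0.148816 + 0.25·0.1 + 0.36·0.271692 = 0.180847.

0.1808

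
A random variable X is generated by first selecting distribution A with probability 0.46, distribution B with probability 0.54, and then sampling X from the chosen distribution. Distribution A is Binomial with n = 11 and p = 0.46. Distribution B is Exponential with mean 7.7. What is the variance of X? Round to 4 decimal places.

35.0048

Per component, A: μ=5.06, E[X²]=28.336; B: μ=7.7, E[X²]=118.58.
E[X] = 0.46·5.06 + 0.54·7.7 = 6.4856.
E[X²] = 0.46·28.336 + 0.54·118.58 = 77.0678.
Var(X) = E[X²] − (E[X])² = 77.0678 − 42.063 = 35.0048.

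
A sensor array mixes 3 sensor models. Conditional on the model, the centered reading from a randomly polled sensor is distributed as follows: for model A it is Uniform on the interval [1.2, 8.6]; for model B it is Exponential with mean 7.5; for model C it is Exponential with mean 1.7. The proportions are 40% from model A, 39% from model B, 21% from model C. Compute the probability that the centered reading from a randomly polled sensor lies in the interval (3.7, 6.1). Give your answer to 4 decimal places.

0.2130

Conditional on each model, P(3.7 < X < 6.1): A: 0.324324; B: 0.16721; C: 0.0857941.
By total probability, P(3.7 < X < 6.1) = 0.4·0.324324 + 0.39·0.16721 + 0.21·0.0857941 = 0.212958.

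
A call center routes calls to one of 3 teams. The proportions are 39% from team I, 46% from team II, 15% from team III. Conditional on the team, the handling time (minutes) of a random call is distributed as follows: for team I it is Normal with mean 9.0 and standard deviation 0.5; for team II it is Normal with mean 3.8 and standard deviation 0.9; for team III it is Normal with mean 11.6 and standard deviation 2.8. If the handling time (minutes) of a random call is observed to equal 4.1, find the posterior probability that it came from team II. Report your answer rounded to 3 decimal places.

0.997

Likelihoods f(4.1 | ·): I: 1.1146e-21; II: 0.419315; III: 0.00394254.
Posterior ∝ prior × likelihood. Numerator for II: 0.46·0.419315 = 0.192885.
Normalizing constant: 0.39·1.1146e-21 + 0.46·0.419315 + 0.15·0.00394254 = 0.193476.
P(II | observation) = 0.192885 / 0.193476 = 0.996943.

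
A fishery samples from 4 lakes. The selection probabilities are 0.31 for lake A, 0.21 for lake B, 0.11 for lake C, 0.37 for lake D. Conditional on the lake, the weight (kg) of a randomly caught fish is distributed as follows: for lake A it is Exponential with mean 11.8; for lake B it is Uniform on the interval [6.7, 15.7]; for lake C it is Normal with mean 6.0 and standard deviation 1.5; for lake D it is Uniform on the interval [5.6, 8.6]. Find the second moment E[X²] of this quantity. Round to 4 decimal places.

For each component E[X²] = Var + (mean)², giving A: 278.48; B: 132.19; C: 38.25; D: 51.16.
Overall E[X²] = 0.31·278.48 + 0.21·132.19 + 0.11·38.25 + 0.37·51.16 = 137.225.

137.2254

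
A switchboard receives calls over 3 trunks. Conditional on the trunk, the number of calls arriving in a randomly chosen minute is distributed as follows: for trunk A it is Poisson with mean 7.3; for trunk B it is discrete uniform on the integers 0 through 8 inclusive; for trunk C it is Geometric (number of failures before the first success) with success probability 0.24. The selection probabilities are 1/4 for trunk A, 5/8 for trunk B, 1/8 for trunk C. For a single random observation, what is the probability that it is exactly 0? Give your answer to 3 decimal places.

0.100

Conditional on each trunk, P(X = 0): A: 0.000675539; B: 0.111111; C: 0.24.
By total probability, P(X = 0) = 0.25·0.000675539 + 0.625·0.111111 + 0.125·0.24 = 0.0996133.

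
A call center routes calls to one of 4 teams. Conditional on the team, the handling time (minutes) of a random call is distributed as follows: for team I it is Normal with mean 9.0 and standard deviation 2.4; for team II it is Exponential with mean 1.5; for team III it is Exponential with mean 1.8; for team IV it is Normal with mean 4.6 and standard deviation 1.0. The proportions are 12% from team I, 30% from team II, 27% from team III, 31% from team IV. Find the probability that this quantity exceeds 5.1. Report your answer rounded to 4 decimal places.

0.2353

Conditional on each team, P(X > 5.1): I: 0.947919; II: 0.0333733; III: 0.0588165; IV: 0.308538.
By total probability, P(X > 5.1) = 0.12·0.947919 + 0.3·0.0333733 + 0.27·0.0588165 + 0.31·0.308538 = 0.235289.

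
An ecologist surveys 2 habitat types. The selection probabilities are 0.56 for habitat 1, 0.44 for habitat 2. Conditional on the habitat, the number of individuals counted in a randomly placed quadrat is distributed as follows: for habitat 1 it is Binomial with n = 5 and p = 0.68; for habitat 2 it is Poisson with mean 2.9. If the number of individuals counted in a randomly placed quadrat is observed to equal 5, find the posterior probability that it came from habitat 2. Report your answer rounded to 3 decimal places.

0.337

Likelihoods P(X=5 | ·): 1: 0.145393; 2: 0.0940491.
Posterior ∝ prior × likelihood. Numerator for 2: 0.44·0.0940491 = 0.0413816.
Normalizing constant: 0.56·0.145393 + 0.44·0.0940491 = 0.122802.
P(2 | observation) = 0.0413816 / 0.122802 = 0.336979.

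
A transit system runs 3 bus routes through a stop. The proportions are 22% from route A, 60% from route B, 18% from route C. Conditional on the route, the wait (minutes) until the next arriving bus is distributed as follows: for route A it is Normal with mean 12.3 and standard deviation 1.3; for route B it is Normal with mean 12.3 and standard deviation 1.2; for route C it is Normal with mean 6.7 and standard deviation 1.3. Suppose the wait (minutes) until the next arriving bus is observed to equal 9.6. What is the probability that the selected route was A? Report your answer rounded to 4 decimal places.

0.2763

Likelihoods f(9.6 | ·): A: 0.0355041; B: 0.0264497; C: 0.02549.
Posterior ∝ prior × likelihood. Numerator for A: 0.22·0.0355041 = 0.0078109.
Normalizing constant: 0.22·0.0355041 + 0.6·0.0264497 + 0.18·0.02549 = 0.0282689.
P(A | observation) = 0.0078109 / 0.0282689 = 0.276307.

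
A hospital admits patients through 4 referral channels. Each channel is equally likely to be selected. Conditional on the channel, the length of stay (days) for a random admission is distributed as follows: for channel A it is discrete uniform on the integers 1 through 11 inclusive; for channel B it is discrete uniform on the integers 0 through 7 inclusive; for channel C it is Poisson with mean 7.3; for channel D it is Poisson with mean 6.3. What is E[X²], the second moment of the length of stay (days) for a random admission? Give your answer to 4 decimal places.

For each component E[X²] = Var + (mean)², giving A: 46; B: 17.5; C: 60.59; D: 45.99.
Overall E[X²] = 0.25·46 + 0.25·17.5 + 0.25·60.59 + 0.25·45.99 = 42.52.

42.5200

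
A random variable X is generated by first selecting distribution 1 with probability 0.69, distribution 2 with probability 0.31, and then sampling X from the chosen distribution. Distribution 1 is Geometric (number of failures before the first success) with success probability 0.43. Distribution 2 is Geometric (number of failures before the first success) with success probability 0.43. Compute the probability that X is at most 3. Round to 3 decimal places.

0.894

Conditional on each component, P(X ≤ 3): 1: 0.89444; 2: 0.89444.
By total probability, P(X ≤ 3) = 0.69·0.89444 + 0.31·0.89444 = 0.89444.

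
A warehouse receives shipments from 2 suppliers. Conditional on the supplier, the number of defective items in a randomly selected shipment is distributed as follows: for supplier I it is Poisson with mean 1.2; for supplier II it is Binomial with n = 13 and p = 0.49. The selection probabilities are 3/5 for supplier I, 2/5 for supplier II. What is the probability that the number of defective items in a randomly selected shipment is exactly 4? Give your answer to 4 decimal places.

0.0541

Conditional on each supplier, P(X = 4): I: 0.0260232; II: 0.0962104.
By total probability, P(X = 4) = 0.6·0.0260232 + 0.4·0.0962104 = 0.0540981.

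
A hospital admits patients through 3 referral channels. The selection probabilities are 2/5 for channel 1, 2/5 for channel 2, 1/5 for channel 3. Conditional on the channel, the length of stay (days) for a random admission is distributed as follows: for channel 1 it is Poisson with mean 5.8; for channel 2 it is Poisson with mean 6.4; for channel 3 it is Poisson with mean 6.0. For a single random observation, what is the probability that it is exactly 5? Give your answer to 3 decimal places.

Conditional on each channel, P(X = 5): 1: 0.165596; 2: 0.148674; 3: 0.160623.
By total probability, P(X = 5) = 0.4·0.165596 + 0.4·0.148674 + 0.2·0.160623 = 0.157833.

0.158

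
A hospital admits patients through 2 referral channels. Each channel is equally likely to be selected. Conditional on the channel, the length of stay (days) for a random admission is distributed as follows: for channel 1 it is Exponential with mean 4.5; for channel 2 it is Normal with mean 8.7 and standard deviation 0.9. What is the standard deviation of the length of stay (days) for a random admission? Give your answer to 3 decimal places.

Per component, 1: μ=4.5, E[X²]=40.5; 2: μ=8.7, E[X²]=76.5.
E[X] = 0.5·4.5 + 0.5·8.7 = 6.6.
E[X²] = 0.5·40.5 + 0.5·76.5 = 58.5.
Var(X) = E[X²] − (E[X])² = 58.5 − 43.56 = 14.94.
SD(X) = √14.94 = 3.86523.

3.865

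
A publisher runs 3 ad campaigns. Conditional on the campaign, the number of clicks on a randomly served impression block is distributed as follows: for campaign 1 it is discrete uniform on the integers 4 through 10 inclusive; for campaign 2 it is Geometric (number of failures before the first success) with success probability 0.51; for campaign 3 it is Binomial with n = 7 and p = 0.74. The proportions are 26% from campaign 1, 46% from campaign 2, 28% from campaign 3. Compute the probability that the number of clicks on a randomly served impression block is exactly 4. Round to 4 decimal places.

0.1023

Conditional on each campaign, P(X = 4): 1: 0.142857; 2: 0.0294005; 3: 0.184465.
By total probability, P(X = 4) = 0.26·0.142857 + 0.46·0.0294005 + 0.28·0.184465 = 0.102317.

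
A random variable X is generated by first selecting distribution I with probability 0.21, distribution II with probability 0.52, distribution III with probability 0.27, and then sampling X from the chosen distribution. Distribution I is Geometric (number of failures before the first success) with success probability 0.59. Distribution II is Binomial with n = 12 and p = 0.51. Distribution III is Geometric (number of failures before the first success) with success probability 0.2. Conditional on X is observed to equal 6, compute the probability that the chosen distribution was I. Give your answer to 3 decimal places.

Likelihoods P(X=6 | ·): I: 0.00280256; II: 0.225045; III: 0.0524288.
Posterior ∝ prior × likelihood. Numerator for I: 0.21·0.00280256 = 0.000588538.
Normalizing constant: 0.21·0.00280256 + 0.52·0.225045 + 0.27·0.0524288 = 0.131768.
P(I | observation) = 0.000588538 / 0.131768 = 0.00446648.

0.004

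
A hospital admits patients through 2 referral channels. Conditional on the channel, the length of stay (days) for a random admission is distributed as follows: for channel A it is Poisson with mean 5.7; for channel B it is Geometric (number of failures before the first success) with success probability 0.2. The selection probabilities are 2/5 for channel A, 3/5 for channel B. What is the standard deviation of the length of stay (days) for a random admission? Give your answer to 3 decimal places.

3.870

Per component, A: μ=5.7, E[X²]=38.19; B: μ=4, E[X²]=36.
E[X] = 0.4·5.7 + 0.6·4 = 4.68.
E[X²] = 0.4·38.19 + 0.6·36 = 36.876.
Var(X) = E[X²] − (E[X])² = 36.876 − 21.9024 = 14.9736.
SD(X) = √14.9736 = 3.86957.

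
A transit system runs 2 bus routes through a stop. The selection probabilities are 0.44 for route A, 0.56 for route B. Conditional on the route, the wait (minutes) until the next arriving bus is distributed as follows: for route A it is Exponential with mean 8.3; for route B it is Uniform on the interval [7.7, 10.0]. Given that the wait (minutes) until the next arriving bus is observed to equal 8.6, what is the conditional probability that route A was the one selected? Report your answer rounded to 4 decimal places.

Likelihoods f(8.6 | ·): A: 0.0427494; B: 0.434783.
Posterior ∝ prior × likelihood. Numerator for A: 0.44·0.0427494 = 0.0188097.
Normalizing constant: 0.44·0.0427494 + 0.56·0.434783 = 0.262288.
P(A | observation) = 0.0188097 / 0.262288 = 0.0717141.

0.0717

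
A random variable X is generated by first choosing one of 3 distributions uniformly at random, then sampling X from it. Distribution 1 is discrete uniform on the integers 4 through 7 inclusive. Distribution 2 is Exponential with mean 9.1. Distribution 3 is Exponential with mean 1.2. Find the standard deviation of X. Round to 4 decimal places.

Per component, 1: μ=5.5, E[X²]=31.5; 2: μ=9.1, E[X²]=165.62; 3: μ=1.2, E[X²]=2.88.
E[X] = 0.333333·5.5 + 0.333333·9.1 + 0.333333·1.2 = 5.26667.
E[X²] = 0.333333·31.5 + 0.333333·165.62 + 0.333333·2.88 = 66.6667.
Var(X) = E[X²] − (E[X])² = 66.6667 − 27.7378 = 38.9289.
SD(X) = √38.9289 = 6.2393.

6.2393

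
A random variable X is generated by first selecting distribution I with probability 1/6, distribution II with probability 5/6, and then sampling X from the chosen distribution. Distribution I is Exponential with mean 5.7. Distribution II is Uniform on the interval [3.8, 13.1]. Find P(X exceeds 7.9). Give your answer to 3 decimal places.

0.508

Conditional on each component, P(X > 7.9): I: 0.250082; II: 0.55914.
By total probability, P(X > 7.9) = 0.166667·0.250082 + 0.833333·0.55914 = 0.50763.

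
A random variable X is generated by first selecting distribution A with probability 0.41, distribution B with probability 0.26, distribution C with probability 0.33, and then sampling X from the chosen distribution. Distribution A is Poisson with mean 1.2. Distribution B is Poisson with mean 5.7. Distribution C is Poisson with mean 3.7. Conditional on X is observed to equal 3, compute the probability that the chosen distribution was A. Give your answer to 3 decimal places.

0.271

Likelihoods P(X=3 | ·): A: 0.0867439; B: 0.103275; C: 0.20872.
Posterior ∝ prior × likelihood. Numerator for A: 0.41·0.0867439 = 0.035565.
Normalizing constant: 0.41·0.0867439 + 0.26·0.103275 + 0.33·0.20872 = 0.131294.
P(A | observation) = 0.035565 / 0.131294 = 0.27088.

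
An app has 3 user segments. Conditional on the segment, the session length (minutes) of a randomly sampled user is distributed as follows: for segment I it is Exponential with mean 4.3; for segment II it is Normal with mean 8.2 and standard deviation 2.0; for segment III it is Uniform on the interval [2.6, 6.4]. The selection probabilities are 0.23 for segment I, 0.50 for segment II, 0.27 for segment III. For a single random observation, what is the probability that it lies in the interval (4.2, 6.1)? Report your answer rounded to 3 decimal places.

0.228

Conditional on each segment, P(4.2 < X < 6.1): I: 0.134484; II: 0.124109; III: 0.5.
By total probability, P(4.2 < X < 6.1) = 0.23·0.134484 + 0.5·0.124109 + 0.27·0.5 = 0.227986.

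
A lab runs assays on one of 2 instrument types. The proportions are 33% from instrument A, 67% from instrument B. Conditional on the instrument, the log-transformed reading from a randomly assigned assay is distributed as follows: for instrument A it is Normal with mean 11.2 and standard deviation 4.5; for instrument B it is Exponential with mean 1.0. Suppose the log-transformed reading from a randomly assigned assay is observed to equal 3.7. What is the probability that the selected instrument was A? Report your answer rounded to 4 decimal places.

0.3057

Likelihoods f(3.7 | ·): A: 0.022106; B: 0.0247235.
Posterior ∝ prior × likelihood. Numerator for A: 0.33·0.022106 = 0.00729499.
Normalizing constant: 0.33·0.022106 + 0.67·0.0247235 = 0.0238598.
P(A | observation) = 0.00729499 / 0.0238598 = 0.305745.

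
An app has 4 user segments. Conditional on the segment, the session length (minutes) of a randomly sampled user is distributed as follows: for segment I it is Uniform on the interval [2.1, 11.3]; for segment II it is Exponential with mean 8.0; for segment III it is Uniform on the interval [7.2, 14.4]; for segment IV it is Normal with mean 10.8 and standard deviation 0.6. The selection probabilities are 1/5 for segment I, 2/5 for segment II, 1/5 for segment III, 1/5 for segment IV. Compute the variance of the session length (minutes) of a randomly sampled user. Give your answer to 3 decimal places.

30.681

Per component, I: μ=6.7, E[X²]=51.9433; II: μ=8, E[X²]=128; III: μ=10.8, E[X²]=120.96; IV: μ=10.8, E[X²]=117.
E[X] = 0.2·6.7 + 0.4·8 + 0.2·10.8 + 0.2·10.8 = 8.86.
E[X²] = 0.2·51.9433 + 0.4·128 + 0.2·120.96 + 0.2·117 = 109.181.
Var(X) = E[X²] − (E[X])² = 109.181 − 78.4996 = 30.6811.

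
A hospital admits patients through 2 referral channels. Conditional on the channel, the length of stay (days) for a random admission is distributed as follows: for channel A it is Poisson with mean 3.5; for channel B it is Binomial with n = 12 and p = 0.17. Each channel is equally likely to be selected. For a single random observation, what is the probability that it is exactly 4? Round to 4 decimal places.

0.1410

Conditional on each channel, P(X = 4): A: 0.188812; B: 0.0931163.
By total probability, P(X = 4) = 0.5·0.188812 + 0.5·0.0931163 = 0.140964.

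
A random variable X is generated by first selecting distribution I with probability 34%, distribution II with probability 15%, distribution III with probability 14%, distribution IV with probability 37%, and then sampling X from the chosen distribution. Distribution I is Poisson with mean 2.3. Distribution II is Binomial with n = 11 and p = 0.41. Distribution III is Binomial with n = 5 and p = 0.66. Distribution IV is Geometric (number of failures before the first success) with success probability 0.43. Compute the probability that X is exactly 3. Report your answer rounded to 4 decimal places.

Conditional on each component, P(X = 3): I: 0.203308; II: 0.166975; III: 0.332345; IV: 0.079633.
By total probability, P(X = 3) = 0.34·0.203308 + 0.15·0.166975 + 0.14·0.332345 + 0.37·0.079633 = 0.170164.

0.1702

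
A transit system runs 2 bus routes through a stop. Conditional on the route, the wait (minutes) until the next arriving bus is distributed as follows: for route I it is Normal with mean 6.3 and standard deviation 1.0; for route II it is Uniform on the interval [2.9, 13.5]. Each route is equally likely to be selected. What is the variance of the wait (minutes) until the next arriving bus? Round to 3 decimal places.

Per component, I: μ=6.3, E[X²]=40.69; II: μ=8.2, E[X²]=76.6033.
E[X] = 0.5·6.3 + 0.5·8.2 = 7.25.
E[X²] = 0.5·40.69 + 0.5·76.6033 = 58.6467.
Var(X) = E[X²] − (E[X])² = 58.6467 − 52.5625 = 6.08417.

6.084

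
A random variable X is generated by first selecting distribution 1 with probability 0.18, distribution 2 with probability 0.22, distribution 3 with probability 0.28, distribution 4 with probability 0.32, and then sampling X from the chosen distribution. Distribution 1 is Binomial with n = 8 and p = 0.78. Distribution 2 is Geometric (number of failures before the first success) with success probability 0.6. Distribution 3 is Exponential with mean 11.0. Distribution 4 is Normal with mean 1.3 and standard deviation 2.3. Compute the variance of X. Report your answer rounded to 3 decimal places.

Per component, 1: μ=6.24, E[X²]=40.3104; 2: μ=0.666667, E[X²]=1.55556; 3: μ=11, E[X²]=242; 4: μ=1.3, E[X²]=6.98.
E[X] = 0.18·6.24 + 0.22·0.666667 + 0.28·11 + 0.32·1.3 = 4.76587.
E[X²] = 0.18·40.3104 + 0.22·1.55556 + 0.28·242 + 0.32·6.98 = 77.5917.
Var(X) = E[X²] − (E[X])² = 77.5917 − 22.7135 = 54.8782.

54.878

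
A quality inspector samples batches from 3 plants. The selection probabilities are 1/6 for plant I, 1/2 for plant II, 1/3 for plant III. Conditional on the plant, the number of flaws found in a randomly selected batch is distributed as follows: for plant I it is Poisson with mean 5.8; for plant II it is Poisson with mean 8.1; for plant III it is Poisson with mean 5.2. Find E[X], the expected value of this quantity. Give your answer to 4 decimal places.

Component means — I: 5.8; II: 8.1; III: 5.2.
E[X] = 0.166667·5.8 + 0.5·8.1 + 0.333333·5.2 = 6.75.

6.7500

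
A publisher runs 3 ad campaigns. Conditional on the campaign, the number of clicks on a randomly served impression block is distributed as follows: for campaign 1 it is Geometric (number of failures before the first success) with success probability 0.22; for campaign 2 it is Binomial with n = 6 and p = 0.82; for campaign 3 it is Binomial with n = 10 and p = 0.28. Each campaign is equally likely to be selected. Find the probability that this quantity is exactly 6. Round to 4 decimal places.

Conditional on each campaign, P(X = 6): 1: 0.0495439; 2: 0.304007; 3: 0.0271955.
By total probability, P(X = 6) = 0.333333·0.0495439 + 0.333333·0.304007 + 0.333333·0.0271955 = 0.126915.

0.1269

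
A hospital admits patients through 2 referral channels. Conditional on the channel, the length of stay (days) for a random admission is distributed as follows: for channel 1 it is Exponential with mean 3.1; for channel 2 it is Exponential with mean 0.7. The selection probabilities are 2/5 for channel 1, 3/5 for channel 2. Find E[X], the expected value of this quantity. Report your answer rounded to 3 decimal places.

1.660

Component means — 1: 3.1; 2: 0.7.
E[X] = 0.4·3.1 + 0.6·0.7 = 1.66.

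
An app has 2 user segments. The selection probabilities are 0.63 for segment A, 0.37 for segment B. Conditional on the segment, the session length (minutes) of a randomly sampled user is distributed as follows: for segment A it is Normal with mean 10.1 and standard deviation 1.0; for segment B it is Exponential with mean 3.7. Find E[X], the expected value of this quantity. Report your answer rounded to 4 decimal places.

7.7320

Component means — A: 10.1; B: 3.7.
E[X] = 0.63·10.1 + 0.37·3.7 = 7.732.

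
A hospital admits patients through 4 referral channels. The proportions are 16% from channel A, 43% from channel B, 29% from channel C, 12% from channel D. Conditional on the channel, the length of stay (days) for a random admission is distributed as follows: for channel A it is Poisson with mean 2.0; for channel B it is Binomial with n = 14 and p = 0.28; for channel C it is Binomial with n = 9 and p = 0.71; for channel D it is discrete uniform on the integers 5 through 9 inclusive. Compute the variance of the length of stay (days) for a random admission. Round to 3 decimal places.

5.202

Per component, A: μ=2, E[X²]=6; B: μ=3.92, E[X²]=18.1888; C: μ=6.39, E[X²]=42.6852; D: μ=7, E[X²]=51.
E[X] = 0.16·2 + 0.43·3.92 + 0.29·6.39 + 0.12·7 = 4.6987.
E[X²] = 0.16·6 + 0.43·18.1888 + 0.29·42.6852 + 0.12·51 = 27.2799.
Var(X) = E[X²] − (E[X])² = 27.2799 − 22.0778 = 5.20211.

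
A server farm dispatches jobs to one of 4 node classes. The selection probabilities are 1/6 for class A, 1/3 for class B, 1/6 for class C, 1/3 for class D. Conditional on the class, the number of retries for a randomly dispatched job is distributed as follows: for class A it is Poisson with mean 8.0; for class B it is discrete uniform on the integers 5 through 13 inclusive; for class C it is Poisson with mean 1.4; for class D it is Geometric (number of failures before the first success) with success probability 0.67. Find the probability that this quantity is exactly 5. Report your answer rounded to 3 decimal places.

0.055

Conditional on each class, P(X = 5): A: 0.0916037; B: 0.111111; C: 0.0110521; D: 0.00262207.
By total probability, P(X = 5) = 0.166667·0.0916037 + 0.333333·0.111111 + 0.166667·0.0110521 + 0.333333·0.00262207 = 0.0550204.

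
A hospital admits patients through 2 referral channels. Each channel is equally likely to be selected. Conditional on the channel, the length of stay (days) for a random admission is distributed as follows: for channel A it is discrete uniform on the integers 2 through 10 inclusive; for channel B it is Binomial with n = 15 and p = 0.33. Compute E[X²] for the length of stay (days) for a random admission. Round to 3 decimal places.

35.243

For each component E[X²] = Var + (mean)², giving A: 42.6667; B: 27.819.
Overall E[X²] = 0.5·42.6667 + 0.5·27.819 = 35.2428.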